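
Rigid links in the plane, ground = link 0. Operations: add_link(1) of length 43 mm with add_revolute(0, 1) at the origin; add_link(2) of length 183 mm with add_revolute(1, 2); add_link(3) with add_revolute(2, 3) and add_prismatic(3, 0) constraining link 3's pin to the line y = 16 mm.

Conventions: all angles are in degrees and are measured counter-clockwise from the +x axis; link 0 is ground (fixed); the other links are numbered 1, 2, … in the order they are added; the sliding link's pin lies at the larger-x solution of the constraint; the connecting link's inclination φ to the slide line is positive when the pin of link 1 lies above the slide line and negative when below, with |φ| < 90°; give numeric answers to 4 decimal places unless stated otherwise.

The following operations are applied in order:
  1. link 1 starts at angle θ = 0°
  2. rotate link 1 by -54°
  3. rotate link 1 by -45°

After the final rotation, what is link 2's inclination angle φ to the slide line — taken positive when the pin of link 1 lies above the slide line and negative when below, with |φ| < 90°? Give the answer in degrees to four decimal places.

geometry: r = 43 mm, L = 183 mm, e = 16 mm; θ starts at 0°
rotate link 1 by -54°: θ ← 0° -54° = -54°
rotate link 1 by -45°: θ ← -54° -45° = -99°
h = r sin θ − e = -42.470599 − 16 = -58.470599
sin φ = h / L = -58.470599 / 183 = -0.31951147
φ = arcsin(-0.31951147) = -18.633383°

-18.6334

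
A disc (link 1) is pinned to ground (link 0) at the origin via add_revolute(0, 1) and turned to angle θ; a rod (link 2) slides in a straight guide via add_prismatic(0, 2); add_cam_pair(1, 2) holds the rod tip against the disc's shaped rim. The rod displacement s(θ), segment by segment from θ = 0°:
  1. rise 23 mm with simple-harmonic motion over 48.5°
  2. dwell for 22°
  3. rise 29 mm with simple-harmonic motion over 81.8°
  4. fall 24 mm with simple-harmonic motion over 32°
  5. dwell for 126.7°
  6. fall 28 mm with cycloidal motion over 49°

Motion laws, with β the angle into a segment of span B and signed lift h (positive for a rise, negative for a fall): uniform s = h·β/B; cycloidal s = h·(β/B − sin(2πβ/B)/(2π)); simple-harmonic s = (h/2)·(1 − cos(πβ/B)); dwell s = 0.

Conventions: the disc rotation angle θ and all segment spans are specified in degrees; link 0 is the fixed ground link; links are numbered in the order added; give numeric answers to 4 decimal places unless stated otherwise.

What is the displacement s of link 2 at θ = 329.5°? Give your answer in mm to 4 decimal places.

segment 1 (0° to 48.5°, simple-harmonic, h = 23) is passed completely: s = 0.0000 + (23) = 23.0000
segment 2 (48.5° to 70.5°, dwell): s unchanged at 23.0000
segment 3 (70.5° to 152.3°, simple-harmonic, h = 29) is passed completely: s = 23.0000 + (29) = 52.0000
segment 4 (152.3° to 184.3°, simple-harmonic, h = -24) is passed completely: s = 52.0000 + (-24) = 28.0000
segment 5 (184.3° to 311°, dwell): s unchanged at 28.0000
θ = 329.5° falls in segment 6 (311° to 360°, cycloidal, h = -28): β = 329.5 − 311 = 18.5°, B = 49°; Δs = -28·(0.3776 − sin(2π·0.3776)/(2π)) = -7.4712; s = 28.0000 − 7.4712 = 20.5288

20.5288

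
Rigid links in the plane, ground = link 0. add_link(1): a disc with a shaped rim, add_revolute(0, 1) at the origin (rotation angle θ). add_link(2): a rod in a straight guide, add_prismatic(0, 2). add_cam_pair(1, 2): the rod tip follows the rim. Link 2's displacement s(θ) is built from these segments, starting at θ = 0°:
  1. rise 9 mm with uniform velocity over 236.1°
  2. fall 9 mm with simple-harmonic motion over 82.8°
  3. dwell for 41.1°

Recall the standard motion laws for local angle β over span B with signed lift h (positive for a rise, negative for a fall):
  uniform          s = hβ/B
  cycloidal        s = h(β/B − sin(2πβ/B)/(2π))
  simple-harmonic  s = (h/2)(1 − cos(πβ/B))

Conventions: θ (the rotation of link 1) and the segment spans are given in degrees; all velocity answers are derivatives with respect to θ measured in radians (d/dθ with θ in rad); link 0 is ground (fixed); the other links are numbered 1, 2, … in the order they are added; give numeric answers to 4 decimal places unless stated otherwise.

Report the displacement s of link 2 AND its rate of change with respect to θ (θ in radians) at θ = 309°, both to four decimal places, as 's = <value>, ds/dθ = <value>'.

segment 1 (0° to 236.1°, uniform, h = 9) is passed completely: s = 0.0000 + (9) = 9.0000
θ = 309° falls in segment 2 (236.1° to 318.9°, simple-harmonic, h = -9): β = 309 − 236.1 = 72.9°, B = 82.8°; Δs = -9/2·(1 − cos(π·0.8804)) = -8.6863; s = 9.0000 − 8.6863 = 0.3137
velocity in seg [236.1°–318.9°] (simple-harmonic), θ in radians: β = 72.9° = 1.2723 rad, B = 82.8° = 1.4451 rad; ds/dθ = (πh/(2B)) sin(πβ/B) = (π·(-9)/(2·1.4451)) sin(π·0.8804) = -3.588791 mm/rad

s = 0.3137, ds/dθ = -3.5888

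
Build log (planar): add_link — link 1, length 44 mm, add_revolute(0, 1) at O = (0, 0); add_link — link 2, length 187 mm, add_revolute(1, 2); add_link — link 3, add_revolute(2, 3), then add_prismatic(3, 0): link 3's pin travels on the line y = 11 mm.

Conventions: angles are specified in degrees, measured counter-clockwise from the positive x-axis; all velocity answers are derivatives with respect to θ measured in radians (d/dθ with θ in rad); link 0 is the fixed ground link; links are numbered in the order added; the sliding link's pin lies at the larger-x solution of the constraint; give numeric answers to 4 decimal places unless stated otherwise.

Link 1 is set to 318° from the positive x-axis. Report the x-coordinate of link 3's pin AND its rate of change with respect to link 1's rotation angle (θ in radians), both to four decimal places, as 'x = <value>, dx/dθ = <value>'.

geometry: r = 44 mm, L = 187 mm, e = 11 mm
crank pin P = (r cos θ, r sin θ) = (32.698372, -29.441747)
h = r sin θ − e = -29.441747 − 11 = -40.441747
x = r cos θ + √(L² − h²) = 32.698372 + 182.574547 = 215.272919
dx/dθ = −r sin θ − h·r cos θ/√(L² − h²) (θ in radians; h = -40.441747) = 36.684702

x = 215.2729, dx/dθ = 36.6847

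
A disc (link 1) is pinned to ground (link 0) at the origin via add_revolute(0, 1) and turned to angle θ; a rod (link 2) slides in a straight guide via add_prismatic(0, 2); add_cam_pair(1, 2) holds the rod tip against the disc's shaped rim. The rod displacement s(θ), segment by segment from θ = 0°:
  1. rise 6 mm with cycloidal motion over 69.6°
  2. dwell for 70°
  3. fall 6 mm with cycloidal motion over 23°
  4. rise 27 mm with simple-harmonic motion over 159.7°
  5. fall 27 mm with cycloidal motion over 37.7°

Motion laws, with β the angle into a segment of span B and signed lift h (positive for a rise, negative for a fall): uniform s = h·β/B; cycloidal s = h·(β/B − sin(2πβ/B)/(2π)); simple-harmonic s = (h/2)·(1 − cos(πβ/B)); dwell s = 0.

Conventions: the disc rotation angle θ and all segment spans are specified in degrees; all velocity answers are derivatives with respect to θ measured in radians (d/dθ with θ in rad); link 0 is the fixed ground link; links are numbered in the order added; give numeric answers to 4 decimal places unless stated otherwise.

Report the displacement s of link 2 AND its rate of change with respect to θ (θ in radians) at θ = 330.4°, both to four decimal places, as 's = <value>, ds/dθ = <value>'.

segment 1 (0° to 69.6°, cycloidal, h = 6) is passed completely: s = 0.0000 + (6) = 6.0000
segment 2 (69.6° to 139.6°, dwell): s unchanged at 6.0000
segment 3 (139.6° to 162.6°, cycloidal, h = -6) is passed completely: s = 6.0000 + (-6) = 0.0000
segment 4 (162.6° to 322.3°, simple-harmonic, h = 27) is passed completely: s = 0.0000 + (27) = 27.0000
θ = 330.4° falls in segment 5 (322.3° to 360°, cycloidal, h = -27): β = 330.4 − 322.3 = 8.1°, B = 37.7°; Δs = -27·(0.2149 − sin(2π·0.2149)/(2π)) = -1.6082; s = 27.0000 − 1.6082 = 25.3918
velocity in seg [322.3°–360°] (cycloidal), θ in radians: β = 8.1° = 0.1414 rad, B = 37.7° = 0.6580 rad; ds/dθ = (h/B)(1 − cos(2πβ/B)) = ((-27)/0.6580)(1 − cos(2π·0.2149)) = -32.046094 mm/rad

s = 25.3918, ds/dθ = -32.0461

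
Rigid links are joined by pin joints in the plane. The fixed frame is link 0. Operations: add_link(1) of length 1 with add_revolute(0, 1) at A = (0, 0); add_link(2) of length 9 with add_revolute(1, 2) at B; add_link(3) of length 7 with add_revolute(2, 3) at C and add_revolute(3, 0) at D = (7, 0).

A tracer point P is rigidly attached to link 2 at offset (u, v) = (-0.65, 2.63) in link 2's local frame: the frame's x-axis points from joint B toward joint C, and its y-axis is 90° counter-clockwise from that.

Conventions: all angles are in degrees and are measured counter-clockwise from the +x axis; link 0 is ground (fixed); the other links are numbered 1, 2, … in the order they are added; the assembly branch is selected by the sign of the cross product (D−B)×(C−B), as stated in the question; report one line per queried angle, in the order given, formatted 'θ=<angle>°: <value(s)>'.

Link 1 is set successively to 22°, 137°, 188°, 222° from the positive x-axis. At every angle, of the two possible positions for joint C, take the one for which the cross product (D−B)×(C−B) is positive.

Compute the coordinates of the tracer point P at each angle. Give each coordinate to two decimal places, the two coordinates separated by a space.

A=(0,0), D=(7.00,0)
θ=22°: B = A + 1.00·(cos22°, sin22°) = (0.9272, 0.3746)
θ=22°: |BD| = 6.0844
θ=22°: circle(B,9.00) ∩ circle(D,7.00): a=5.6719, h=6.9878
θ=22°:   candidates: C₊=(7.0185,7.0000) cross=42.517; C₋=(6.1581,-6.9492) cross=-42.517
θ=22°:   branch + wants cross > 0 → take C=(7.0185,7.0000) (cross=42.517)
θ=22°: ex = (C−B)/|BC| = (0.6768,0.7362); ey = (-0.7362,0.6768)
θ=22°: P = B + -0.65·ex + 2.63·ey = (-1.4488,1.6761)
θ=137°: B = A + 1.00·(cos137°, sin137°) = (-0.7314, 0.6820)
θ=137°: |BD| = 7.7614
θ=137°: circle(B,9.00) ∩ circle(D,7.00): a=5.9422, h=6.7595
θ=137°:   candidates: C₊=(5.7818,6.8932) cross=52.463; C₋=(4.5939,-6.5735) cross=-52.463
θ=137°:   branch + wants cross > 0 → take C=(5.7818,6.8932) (cross=52.463)
θ=137°: ex = (C−B)/|BC| = (0.7237,0.6901); ey = (-0.6901,0.7237)
θ=137°: P = B + -0.65·ex + 2.63·ey = (-3.0168,2.1367)
θ=188°: B = A + 1.00·(cos188°, sin188°) = (-0.9903, -0.1392)
θ=188°: |BD| = 7.9915
θ=188°: circle(B,9.00) ∩ circle(D,7.00): a=5.9979, h=6.7101
θ=188°:   candidates: C₊=(4.8898,6.6744) cross=53.624; C₋=(5.1236,-6.7438) cross=-53.624
θ=188°:   branch + wants cross > 0 → take C=(4.8898,6.6744) (cross=53.624)
θ=188°: ex = (C−B)/|BC| = (0.6533,0.7571); ey = (-0.7571,0.6533)
θ=188°: P = B + -0.65·ex + 2.63·ey = (-3.4060,1.0870)
θ=222°: B = A + 1.00·(cos222°, sin222°) = (-0.7431, -0.6691)
θ=222°: |BD| = 7.7720
θ=222°: circle(B,9.00) ∩ circle(D,7.00): a=5.9447, h=6.7573
θ=222°:   candidates: C₊=(4.5977,6.5749) cross=52.518; C₋=(5.7612,-6.8895) cross=-52.518
θ=222°:   branch + wants cross > 0 → take C=(4.5977,6.5749) (cross=52.518)
θ=222°: ex = (C−B)/|BC| = (0.5934,0.8049); ey = (-0.8049,0.5934)
θ=222°: P = B + -0.65·ex + 2.63·ey = (-3.2457,0.3684)

θ=22°: -1.45 1.68
θ=137°: -3.02 2.14
θ=188°: -3.41 1.09
θ=222°: -3.25 0.37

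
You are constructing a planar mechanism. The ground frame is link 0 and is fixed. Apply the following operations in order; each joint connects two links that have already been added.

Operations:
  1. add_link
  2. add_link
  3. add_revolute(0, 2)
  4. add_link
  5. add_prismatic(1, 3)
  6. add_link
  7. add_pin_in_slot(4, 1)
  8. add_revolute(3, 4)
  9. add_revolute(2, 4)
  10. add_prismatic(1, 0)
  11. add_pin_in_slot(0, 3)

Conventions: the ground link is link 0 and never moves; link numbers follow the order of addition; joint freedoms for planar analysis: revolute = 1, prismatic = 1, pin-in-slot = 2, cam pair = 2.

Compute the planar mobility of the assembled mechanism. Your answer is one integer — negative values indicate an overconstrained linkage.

L=1 J1=0 J2=0
add link → L=2 J1=0 J2=0
add link → L=3 J1=0 J2=0
R@0,2 dof=1 J1 → L=3 J1=1 J2=0
add link → L=4 J1=1 J2=0
P@1,3 dof=1 J1 → L=4 J1=2 J2=0
add link → L=5 J1=2 J2=0
PS@4,1 dof=2 J2 → L=5 J1=2 J2=1
R@3,4 dof=1 J1 → L=5 J1=3 J2=1
R@2,4 dof=1 J1 → L=5 J1=4 J2=1
P@1,0 dof=1 J1 → L=5 J1=5 J2=1
PS@0,3 dof=2 J2 → L=5 J1=5 J2=2
M=3(L−1)−2J1−J2=3·4−2·5−2=0

M = 0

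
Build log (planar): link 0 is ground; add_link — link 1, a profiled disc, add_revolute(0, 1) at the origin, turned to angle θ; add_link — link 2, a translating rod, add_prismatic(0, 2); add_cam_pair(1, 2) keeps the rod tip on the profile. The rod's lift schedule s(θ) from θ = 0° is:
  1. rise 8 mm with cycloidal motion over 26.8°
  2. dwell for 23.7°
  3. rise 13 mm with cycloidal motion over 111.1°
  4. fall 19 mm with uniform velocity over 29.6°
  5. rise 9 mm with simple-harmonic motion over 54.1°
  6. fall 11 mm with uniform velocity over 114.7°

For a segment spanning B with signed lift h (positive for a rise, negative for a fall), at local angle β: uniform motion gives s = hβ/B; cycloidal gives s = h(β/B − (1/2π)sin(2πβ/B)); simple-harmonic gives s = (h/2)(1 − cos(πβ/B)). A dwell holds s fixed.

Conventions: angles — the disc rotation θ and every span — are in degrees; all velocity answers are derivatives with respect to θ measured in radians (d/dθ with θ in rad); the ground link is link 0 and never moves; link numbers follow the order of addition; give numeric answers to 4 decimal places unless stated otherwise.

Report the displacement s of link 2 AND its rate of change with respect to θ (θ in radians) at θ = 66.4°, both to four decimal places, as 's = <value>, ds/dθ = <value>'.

seg 1 [0°–26.8°] cycloidal, h=8: full span → s += 8 → s = 8.0000
seg 2 [26.8°–50.5°] dwell: s stays 8.0000
seg 3 [50.5°–161.6°] cycloidal, h=13: θ=66.4° here. β=15.9, B=111.1. 13·(0.1431 − sin(2π·0.1431)/(2π)) = 0.2408 → s = 8.2408
velocity in seg [50.5°–161.6°] (cycloidal), θ in radians: β = 15.9° = 0.2775 rad, B = 111.1° = 1.9391 rad; ds/dθ = (h/B)(1 − cos(2πβ/B)) = (13/1.9391)(1 − cos(2π·0.1431)) = 2.532704 mm/rad

s = 8.2408, ds/dθ = 2.5327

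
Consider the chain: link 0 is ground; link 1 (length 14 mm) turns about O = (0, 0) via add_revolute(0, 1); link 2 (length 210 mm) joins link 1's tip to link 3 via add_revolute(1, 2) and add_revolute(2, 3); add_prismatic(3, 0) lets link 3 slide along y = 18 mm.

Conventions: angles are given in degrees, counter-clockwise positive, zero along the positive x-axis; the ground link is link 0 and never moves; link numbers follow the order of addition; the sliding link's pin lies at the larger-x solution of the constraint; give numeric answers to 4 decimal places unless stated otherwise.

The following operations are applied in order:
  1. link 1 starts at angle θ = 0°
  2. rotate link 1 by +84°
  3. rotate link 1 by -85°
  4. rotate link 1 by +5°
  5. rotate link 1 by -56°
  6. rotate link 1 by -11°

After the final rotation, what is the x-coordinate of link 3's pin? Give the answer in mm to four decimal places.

geometry: r = 14 mm, L = 210 mm, e = 18 mm; θ starts at 0°
rotate link 1 by +84°: θ ← 0° +84° = 84°
rotate link 1 by -85°: θ ← 84° -85° = -1°
rotate link 1 by +5°: θ ← -1° +5° = 4°
rotate link 1 by -56°: θ ← 4° -56° = -52°
rotate link 1 by -11°: θ ← -52° -11° = -63°
crank pin P = (r cos θ, r sin θ) = (6.355867, -12.474091)
h = r sin θ − e = -12.474091 − 18 = -30.474091
x = r cos θ + √(L² − h²) = 6.355867 + 207.777116 = 214.132983

214.1330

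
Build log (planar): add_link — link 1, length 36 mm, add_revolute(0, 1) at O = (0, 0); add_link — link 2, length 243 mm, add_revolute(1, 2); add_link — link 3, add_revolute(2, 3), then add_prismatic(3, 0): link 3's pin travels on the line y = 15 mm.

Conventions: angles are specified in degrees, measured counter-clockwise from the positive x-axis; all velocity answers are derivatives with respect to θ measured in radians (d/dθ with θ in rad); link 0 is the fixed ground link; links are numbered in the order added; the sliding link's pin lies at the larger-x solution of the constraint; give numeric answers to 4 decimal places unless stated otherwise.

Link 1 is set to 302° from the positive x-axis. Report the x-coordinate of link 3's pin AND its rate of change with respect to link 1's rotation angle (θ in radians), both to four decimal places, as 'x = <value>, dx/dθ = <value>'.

geometry: r = 36 mm, L = 243 mm, e = 15 mm
crank pin P = (r cos θ, r sin θ) = (19.077094, -30.529731)
h = r sin θ − e = -30.529731 − 15 = -45.529731
x = r cos θ + √(L² − h²) = 19.077094 + 238.696551 = 257.773645
dx/dθ = −r sin θ − h·r cos θ/√(L² − h²) (θ in radians; h = -45.529731) = 34.168556

x = 257.7736, dx/dθ = 34.1686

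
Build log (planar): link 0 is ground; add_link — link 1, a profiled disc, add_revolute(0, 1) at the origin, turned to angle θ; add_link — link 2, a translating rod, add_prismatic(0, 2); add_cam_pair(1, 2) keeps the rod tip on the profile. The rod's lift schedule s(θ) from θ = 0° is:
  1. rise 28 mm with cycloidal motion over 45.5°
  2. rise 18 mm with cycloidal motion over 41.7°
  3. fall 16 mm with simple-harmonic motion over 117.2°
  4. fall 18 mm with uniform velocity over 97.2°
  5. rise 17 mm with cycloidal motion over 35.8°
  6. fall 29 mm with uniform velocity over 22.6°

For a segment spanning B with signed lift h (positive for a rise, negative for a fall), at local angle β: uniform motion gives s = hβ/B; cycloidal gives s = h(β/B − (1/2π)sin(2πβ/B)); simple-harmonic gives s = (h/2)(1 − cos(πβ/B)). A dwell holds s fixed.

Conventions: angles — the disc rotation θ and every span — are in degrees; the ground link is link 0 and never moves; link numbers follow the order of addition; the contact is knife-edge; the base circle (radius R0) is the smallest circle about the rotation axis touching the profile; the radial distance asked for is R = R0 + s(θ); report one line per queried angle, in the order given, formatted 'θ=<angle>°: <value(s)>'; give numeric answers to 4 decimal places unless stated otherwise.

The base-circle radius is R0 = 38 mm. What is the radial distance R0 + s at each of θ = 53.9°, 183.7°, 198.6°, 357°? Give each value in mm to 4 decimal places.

seg 1 [0°–45.5°] cycloidal, h=28: full span → s += 28 → s = 28.0000
seg 2 [45.5°–87.2°] cycloidal, h=18: θ=53.9° here. β=8.4, B=41.7. 18·(0.2014 − sin(2π·0.2014)/(2π)) = 0.8934 → s = 28.8934
seg 2 [45.5°–87.2°] cycloidal, h=18: full span → s += 18 → s = 46.0000
seg 3 [87.2°–204.4°] simple-harmonic, h=-16: θ=183.7° here. β=96.5, B=117.2. -16/2·(1 − cos(π·0.8234)) = -14.7997 → s = 31.2003
seg 3 [87.2°–204.4°] simple-harmonic, h=-16: θ=198.6° here. β=111.4, B=117.2. -16/2·(1 − cos(π·0.9505)) = -15.9035 → s = 30.0965
seg 3 [87.2°–204.4°] simple-harmonic, h=-16: full span → s += -16 → s = 30.0000
seg 4 [204.4°–301.6°] uniform, h=-18: full span → s += -18 → s = 12.0000
seg 5 [301.6°–337.4°] cycloidal, h=17: full span → s += 17 → s = 29.0000
seg 6 [337.4°–360°] uniform, h=-29: θ=357° here. β=19.6, B=22.6. -29·19.6/22.6 = -25.1504 → s = 3.8496
θ=53.9°: R = R0 + s = 38 + 28.8934 = 66.8934
θ=183.7°: R = R0 + s = 38 + 31.2003 = 69.2003
θ=198.6°: R = R0 + s = 38 + 30.0965 = 68.0965
θ=357°: R = R0 + s = 38 + 3.8496 = 41.8496

θ=53.9°: 66.8934
θ=183.7°: 69.2003
θ=198.6°: 68.0965
θ=357°: 41.8496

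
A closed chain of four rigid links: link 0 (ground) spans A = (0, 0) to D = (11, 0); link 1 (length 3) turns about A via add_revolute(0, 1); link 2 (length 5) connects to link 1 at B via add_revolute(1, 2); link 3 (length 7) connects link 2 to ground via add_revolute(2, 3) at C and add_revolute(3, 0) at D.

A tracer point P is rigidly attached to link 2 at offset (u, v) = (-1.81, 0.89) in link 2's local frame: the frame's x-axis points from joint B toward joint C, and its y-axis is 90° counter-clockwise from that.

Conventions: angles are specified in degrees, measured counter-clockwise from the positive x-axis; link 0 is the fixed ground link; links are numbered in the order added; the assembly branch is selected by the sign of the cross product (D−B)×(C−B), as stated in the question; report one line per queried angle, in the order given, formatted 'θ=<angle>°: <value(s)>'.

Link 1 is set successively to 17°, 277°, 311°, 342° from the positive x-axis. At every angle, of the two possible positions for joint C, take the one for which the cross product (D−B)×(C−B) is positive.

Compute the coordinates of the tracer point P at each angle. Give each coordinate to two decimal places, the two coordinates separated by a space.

A=(0,0), D=(11.00,0)
θ=17°: B = A + 3.00·(cos17°, sin17°) = (2.8689, 0.8771)
θ=17°: |BD| = 8.1783
θ=17°: circle(B,5.00) ∩ circle(D,7.00): a=2.6218, h=4.2575
θ=17°:   candidates: C₊=(5.9322,4.8288) cross=34.819; C₋=(5.0190,-3.6370) cross=-34.819
θ=17°:   branch + wants cross > 0 → take C=(5.9322,4.8288) (cross=34.819)
θ=17°: ex = (C−B)/|BC| = (0.6127,0.7903); ey = (-0.7903,0.6127)
θ=17°: P = B + -1.81·ex + 0.89·ey = (1.0566,-0.0081)
θ=277°: B = A + 3.00·(cos277°, sin277°) = (0.3656, -2.9776)
θ=277°: |BD| = 11.0434
θ=277°: circle(B,5.00) ∩ circle(D,7.00): a=4.4351, h=2.3087
θ=277°:   candidates: C₊=(4.0139,0.4414) cross=25.496; C₋=(5.2589,-4.0050) cross=-25.496
θ=277°:   branch + wants cross > 0 → take C=(4.0139,0.4414) (cross=25.496)
θ=277°: ex = (C−B)/|BC| = (0.7297,0.6838); ey = (-0.6838,0.7297)
θ=277°: P = B + -1.81·ex + 0.89·ey = (-1.5637,-3.5659)
θ=311°: B = A + 3.00·(cos311°, sin311°) = (1.9682, -2.2641)
θ=311°: |BD| = 9.3113
θ=311°: circle(B,5.00) ∩ circle(D,7.00): a=3.3669, h=3.6965
θ=311°:   candidates: C₊=(4.3352,2.1401) cross=34.419; C₋=(6.1328,-5.0310) cross=-34.419
θ=311°:   branch + wants cross > 0 → take C=(4.3352,2.1401) (cross=34.419)
θ=311°: ex = (C−B)/|BC| = (0.4734,0.8808); ey = (-0.8808,0.4734)
θ=311°: P = B + -1.81·ex + 0.89·ey = (0.3274,-3.4371)
θ=342°: B = A + 3.00·(cos342°, sin342°) = (2.8532, -0.9271)
θ=342°: |BD| = 8.1994
θ=342°: circle(B,5.00) ∩ circle(D,7.00): a=2.6362, h=4.2486
θ=342°:   candidates: C₊=(4.9921,3.5924) cross=34.836; C₋=(5.9528,-4.8503) cross=-34.836
θ=342°:   branch + wants cross > 0 → take C=(4.9921,3.5924) (cross=34.836)
θ=342°: ex = (C−B)/|BC| = (0.4278,0.9039); ey = (-0.9039,0.4278)
θ=342°: P = B + -1.81·ex + 0.89·ey = (1.2744,-2.1823)

θ=17°: 1.06 -0.01
θ=277°: -1.56 -3.57
θ=311°: 0.33 -3.44
θ=342°: 1.27 -2.18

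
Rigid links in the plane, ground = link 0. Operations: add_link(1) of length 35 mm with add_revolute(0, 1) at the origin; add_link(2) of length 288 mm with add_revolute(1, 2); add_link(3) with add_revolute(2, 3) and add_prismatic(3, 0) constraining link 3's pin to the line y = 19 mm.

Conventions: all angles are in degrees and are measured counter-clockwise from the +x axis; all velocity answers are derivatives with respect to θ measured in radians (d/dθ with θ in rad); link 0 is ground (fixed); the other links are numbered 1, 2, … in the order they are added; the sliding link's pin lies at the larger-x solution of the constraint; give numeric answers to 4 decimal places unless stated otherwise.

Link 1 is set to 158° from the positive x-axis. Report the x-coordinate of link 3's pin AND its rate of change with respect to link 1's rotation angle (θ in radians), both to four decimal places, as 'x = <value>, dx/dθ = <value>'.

geometry: r = 35 mm, L = 288 mm, e = 19 mm
crank pin P = (r cos θ, r sin θ) = (-32.451435, 13.111231)
h = r sin θ − e = 13.111231 − 19 = -5.888769
x = r cos θ + √(L² − h²) = -32.451435 + 287.939790 = 255.488355
dx/dθ = −r sin θ − h·r cos θ/√(L² − h²) (θ in radians; h = -5.888769) = -13.774908

x = 255.4884, dx/dθ = -13.7749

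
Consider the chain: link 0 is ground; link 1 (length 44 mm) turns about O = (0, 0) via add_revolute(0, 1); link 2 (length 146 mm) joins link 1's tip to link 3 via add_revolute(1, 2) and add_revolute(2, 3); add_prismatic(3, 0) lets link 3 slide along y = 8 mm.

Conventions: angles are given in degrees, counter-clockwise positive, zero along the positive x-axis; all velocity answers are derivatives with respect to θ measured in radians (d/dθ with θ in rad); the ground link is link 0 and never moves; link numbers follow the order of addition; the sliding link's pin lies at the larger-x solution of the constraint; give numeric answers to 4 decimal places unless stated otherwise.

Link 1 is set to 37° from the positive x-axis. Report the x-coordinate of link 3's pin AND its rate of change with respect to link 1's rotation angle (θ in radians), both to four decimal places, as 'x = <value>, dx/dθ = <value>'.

geometry: r = 44 mm, L = 146 mm, e = 8 mm
crank pin P = (r cos θ, r sin θ) = (35.139962, 26.479861)
h = r sin θ − e = 26.479861 − 8 = 18.479861
x = r cos θ + √(L² − h²) = 35.139962 + 144.825739 = 179.965702
dx/dθ = −r sin θ − h·r cos θ/√(L² − h²) (θ in radians; h = 18.479861) = -30.963744

x = 179.9657, dx/dθ = -30.9637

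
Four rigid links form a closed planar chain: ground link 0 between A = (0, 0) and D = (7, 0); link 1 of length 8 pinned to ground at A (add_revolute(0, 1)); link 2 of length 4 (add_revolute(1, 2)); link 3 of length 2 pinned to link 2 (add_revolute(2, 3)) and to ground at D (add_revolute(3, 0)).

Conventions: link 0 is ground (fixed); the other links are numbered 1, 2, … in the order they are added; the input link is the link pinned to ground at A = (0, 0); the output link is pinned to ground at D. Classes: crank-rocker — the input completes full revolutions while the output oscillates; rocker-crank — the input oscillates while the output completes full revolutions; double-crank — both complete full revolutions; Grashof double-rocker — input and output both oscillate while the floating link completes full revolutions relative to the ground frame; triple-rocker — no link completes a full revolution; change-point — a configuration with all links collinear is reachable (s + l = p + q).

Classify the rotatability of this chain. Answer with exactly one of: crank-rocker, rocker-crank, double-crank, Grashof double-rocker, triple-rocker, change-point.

lengths: ground=7, input=8, coupler=4, output=2
sorted: s=2 (shortest), l=8 (longest), p+q=11
s + l = 10 vs p + q = 11
s + l < p + q (Grashof) with shortest = output link → rocker-crank

rocker-crank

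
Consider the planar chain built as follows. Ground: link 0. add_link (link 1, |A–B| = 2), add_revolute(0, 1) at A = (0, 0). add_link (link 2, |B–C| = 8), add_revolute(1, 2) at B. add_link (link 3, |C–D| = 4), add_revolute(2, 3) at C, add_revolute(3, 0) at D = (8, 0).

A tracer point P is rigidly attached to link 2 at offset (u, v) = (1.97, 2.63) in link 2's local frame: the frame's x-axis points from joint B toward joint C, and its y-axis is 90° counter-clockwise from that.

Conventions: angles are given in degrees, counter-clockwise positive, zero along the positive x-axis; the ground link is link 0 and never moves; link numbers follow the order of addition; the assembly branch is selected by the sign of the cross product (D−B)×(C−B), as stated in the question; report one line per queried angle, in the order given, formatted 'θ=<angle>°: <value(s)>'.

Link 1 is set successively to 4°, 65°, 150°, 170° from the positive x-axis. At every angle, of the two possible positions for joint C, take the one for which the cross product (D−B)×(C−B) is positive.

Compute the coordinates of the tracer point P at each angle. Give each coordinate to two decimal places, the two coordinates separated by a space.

A=(0,0), D=(8.00,0)
θ=4°: B = A + 2.00·(cos4°, sin4°) = (1.9951, 0.1395)
θ=4°: |BD| = 6.0065
θ=4°: circle(B,8.00) ∩ circle(D,4.00): a=6.9989, h=3.8749
θ=4°:   candidates: C₊=(9.0822,3.8508) cross=23.275; C₋=(8.9022,-3.8969) cross=-23.275
θ=4°:   branch + wants cross > 0 → take C=(9.0822,3.8508) (cross=23.275)
θ=4°: ex = (C−B)/|BC| = (0.8859,0.4639); ey = (-0.4639,0.8859)
θ=4°: P = B + 1.97·ex + 2.63·ey = (2.5202,3.3833)
θ=65°: B = A + 2.00·(cos65°, sin65°) = (0.8452, 1.8126)
θ=65°: |BD| = 7.3808
θ=65°: circle(B,8.00) ∩ circle(D,4.00): a=6.9421, h=3.9759
θ=65°:   candidates: C₊=(8.5511,3.9619) cross=29.345; C₋=(6.5983,-3.7464) cross=-29.345
θ=65°:   branch + wants cross > 0 → take C=(8.5511,3.9619) (cross=29.345)
θ=65°: ex = (C−B)/|BC| = (0.9632,0.2687); ey = (-0.2687,0.9632)
θ=65°: P = B + 1.97·ex + 2.63·ey = (2.0363,4.8752)
θ=150°: B = A + 2.00·(cos150°, sin150°) = (-1.7321, 1.0000)
θ=150°: |BD| = 9.7833
θ=150°: circle(B,8.00) ∩ circle(D,4.00): a=7.3448, h=3.1708
θ=150°:   candidates: C₊=(5.8984,3.4034) cross=31.021; C₋=(5.2502,-2.9049) cross=-31.021
θ=150°:   branch + wants cross > 0 → take C=(5.8984,3.4034) (cross=31.021)
θ=150°: ex = (C−B)/|BC| = (0.9538,0.3004); ey = (-0.3004,0.9538)
θ=150°: P = B + 1.97·ex + 2.63·ey = (-0.6432,4.1003)
θ=170°: B = A + 2.00·(cos170°, sin170°) = (-1.9696, 0.3473)
θ=170°: |BD| = 9.9757
θ=170°: circle(B,8.00) ∩ circle(D,4.00): a=7.3937, h=3.0551
θ=170°:   candidates: C₊=(5.5259,3.1431) cross=30.476; C₋=(5.3132,-2.9633) cross=-30.476
θ=170°:   branch + wants cross > 0 → take C=(5.5259,3.1431) (cross=30.476)
θ=170°: ex = (C−B)/|BC| = (0.9369,0.3495); ey = (-0.3495,0.9369)
θ=170°: P = B + 1.97·ex + 2.63·ey = (-1.0430,3.4999)

θ=4°: 2.52 3.38
θ=65°: 2.04 4.88
θ=150°: -0.64 4.10
θ=170°: -1.04 3.50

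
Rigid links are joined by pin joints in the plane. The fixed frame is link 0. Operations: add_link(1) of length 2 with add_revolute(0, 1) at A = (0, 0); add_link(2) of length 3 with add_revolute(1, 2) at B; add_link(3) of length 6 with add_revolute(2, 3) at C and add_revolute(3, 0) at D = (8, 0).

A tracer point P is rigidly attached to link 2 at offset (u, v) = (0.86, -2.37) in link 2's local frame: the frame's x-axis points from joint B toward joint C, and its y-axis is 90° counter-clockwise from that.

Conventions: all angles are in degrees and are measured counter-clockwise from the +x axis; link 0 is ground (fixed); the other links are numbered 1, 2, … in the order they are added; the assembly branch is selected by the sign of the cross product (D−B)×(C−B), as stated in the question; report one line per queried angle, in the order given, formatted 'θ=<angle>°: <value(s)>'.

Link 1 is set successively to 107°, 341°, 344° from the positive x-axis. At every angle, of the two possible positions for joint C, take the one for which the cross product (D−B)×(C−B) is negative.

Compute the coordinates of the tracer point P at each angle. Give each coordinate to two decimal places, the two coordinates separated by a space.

A=(0,0), D=(8.00,0)
θ=107°: B = A + 2.00·(cos107°, sin107°) = (-0.5847, 1.9126)
θ=107°: |BD| = 8.7952
θ=107°: circle(B,3.00) ∩ circle(D,6.00): a=2.8627, h=0.8972
θ=107°:   candidates: C₊=(2.4045,2.1659) cross=7.891; C₋=(2.0143,0.4143) cross=-7.891
θ=107°:   branch - wants cross < 0 → take C=(2.0143,0.4143) (cross=-7.891)
θ=107°: ex = (C−B)/|BC| = (0.8664,-0.4994); ey = (0.4994,0.8664)
θ=107°: P = B + 0.86·ex + -2.37·ey = (-1.0233,-0.5702)
θ=341°: B = A + 2.00·(cos341°, sin341°) = (1.8910, -0.6511)
θ=341°: |BD| = 6.1436
θ=341°: circle(B,3.00) ∩ circle(D,6.00): a=0.8744, h=2.8698
θ=341°:   candidates: C₊=(2.4563,2.2951) cross=17.631; C₋=(3.0646,-3.4121) cross=-17.631
θ=341°:   branch - wants cross < 0 → take C=(3.0646,-3.4121) (cross=-17.631)
θ=341°: ex = (C−B)/|BC| = (0.3912,-0.9203); ey = (0.9203,0.3912)
θ=341°: P = B + 0.86·ex + -2.37·ey = (0.0463,-2.3697)
θ=344°: B = A + 2.00·(cos344°, sin344°) = (1.9225, -0.5513)
θ=344°: |BD| = 6.1024
θ=344°: circle(B,3.00) ∩ circle(D,6.00): a=0.8390, h=2.8803
θ=344°:   candidates: C₊=(2.4979,2.3930) cross=17.577; C₋=(3.0183,-3.3440) cross=-17.577
θ=344°:   branch - wants cross < 0 → take C=(3.0183,-3.3440) (cross=-17.577)
θ=344°: ex = (C−B)/|BC| = (0.3652,-0.9309); ey = (0.9309,0.3652)
θ=344°: P = B + 0.86·ex + -2.37·ey = (0.0304,-2.2175)

θ=107°: -1.02 -0.57
θ=341°: 0.05 -2.37
θ=344°: 0.03 -2.22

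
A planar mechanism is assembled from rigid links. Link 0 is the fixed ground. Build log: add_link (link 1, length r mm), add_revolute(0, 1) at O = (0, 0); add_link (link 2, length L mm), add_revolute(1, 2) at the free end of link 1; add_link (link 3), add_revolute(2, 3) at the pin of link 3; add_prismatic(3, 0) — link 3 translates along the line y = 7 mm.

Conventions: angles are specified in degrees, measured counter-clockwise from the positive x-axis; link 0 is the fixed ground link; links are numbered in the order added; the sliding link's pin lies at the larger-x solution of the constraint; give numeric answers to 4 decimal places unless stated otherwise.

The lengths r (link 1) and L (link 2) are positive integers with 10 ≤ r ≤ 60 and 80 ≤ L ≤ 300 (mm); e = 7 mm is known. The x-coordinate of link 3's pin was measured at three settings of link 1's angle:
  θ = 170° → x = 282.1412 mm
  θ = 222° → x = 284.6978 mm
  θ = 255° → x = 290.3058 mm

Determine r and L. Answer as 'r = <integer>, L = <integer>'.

constraint per measurement: (x − r cos θ)² + (r sin θ − e)² = L²
subtracting the θ₁ and θ₂ equations cancels the r² and L² terms:
r = (x₁² − x₂²) / (2[(x₁cos θ₁ + e sin θ₁) − (x₂cos θ₂ + e sin θ₂)]) = 11.9998 → r = 12
L² = (x₁ − r cos θ₁)² + (r sin θ₁ − e)² = 86436.0000 → L = 294.0000 → L = 294
check at θ₃=255°: x = 290.3058 (printed 290.3058) ✓

r = 12, L = 294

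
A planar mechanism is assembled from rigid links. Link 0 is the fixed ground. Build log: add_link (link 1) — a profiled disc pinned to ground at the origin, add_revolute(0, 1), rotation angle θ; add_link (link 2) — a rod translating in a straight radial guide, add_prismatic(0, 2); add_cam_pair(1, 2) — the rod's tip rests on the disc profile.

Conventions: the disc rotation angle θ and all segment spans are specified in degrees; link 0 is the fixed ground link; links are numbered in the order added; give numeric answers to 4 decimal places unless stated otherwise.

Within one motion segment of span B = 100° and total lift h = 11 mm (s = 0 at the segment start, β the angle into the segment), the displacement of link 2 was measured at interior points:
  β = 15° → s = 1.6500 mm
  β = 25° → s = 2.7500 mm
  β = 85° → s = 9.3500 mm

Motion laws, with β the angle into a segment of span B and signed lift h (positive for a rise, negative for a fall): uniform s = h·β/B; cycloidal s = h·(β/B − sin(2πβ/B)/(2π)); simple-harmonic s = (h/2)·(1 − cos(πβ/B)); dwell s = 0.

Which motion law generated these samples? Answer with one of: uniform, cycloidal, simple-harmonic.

candidates at β/B = r: uniform s = h·r (linear in β); cycloidal s = h·(r − sin(2πr)/(2π)); simple-harmonic s = (h/2)(1 − cos(πr))
β=15°: printed 1.6500 | uniform 1.6500, cycloidal 0.2337, simple-harmonic 0.5995
β=25°: printed 2.7500 | uniform 2.7500, cycloidal 0.9993, simple-harmonic 1.6109
β=85°: printed 9.3500 | uniform 9.3500, cycloidal 10.7663, simple-harmonic 10.4005
only one law matches every sample → uniform

uniform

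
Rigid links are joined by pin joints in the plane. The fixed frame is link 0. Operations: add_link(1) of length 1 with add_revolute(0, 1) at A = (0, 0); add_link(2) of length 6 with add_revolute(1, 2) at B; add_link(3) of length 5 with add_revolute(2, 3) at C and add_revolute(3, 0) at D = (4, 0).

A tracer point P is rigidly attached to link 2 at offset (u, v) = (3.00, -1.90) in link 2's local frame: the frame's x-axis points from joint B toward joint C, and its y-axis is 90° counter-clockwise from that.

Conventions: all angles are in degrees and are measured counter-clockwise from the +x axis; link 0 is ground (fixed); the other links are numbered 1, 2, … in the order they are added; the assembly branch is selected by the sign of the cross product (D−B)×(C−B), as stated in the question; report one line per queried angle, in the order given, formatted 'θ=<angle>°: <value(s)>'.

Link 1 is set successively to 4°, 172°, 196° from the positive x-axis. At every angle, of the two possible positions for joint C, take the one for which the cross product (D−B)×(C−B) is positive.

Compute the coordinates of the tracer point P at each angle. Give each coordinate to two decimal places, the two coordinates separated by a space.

A=(0,0), D=(4.00,0)
θ=4°: B = A + 1.00·(cos4°, sin4°) = (0.9976, 0.0698)
θ=4°: |BD| = 3.0032
θ=4°: circle(B,6.00) ∩ circle(D,5.00): a=3.3330, h=4.9891
θ=4°:   candidates: C₊=(4.4455,4.9801) cross=14.984; C₋=(4.2138,-4.9954) cross=-14.984
θ=4°:   branch + wants cross > 0 → take C=(4.4455,4.9801) (cross=14.984)
θ=4°: ex = (C−B)/|BC| = (0.5747,0.8184); ey = (-0.8184,0.5747)
θ=4°: P = B + 3.00·ex + -1.90·ey = (4.2765,1.4331)
θ=172°: B = A + 1.00·(cos172°, sin172°) = (-0.9903, 0.1392)
θ=172°: |BD| = 4.9922
θ=172°: circle(B,6.00) ∩ circle(D,5.00): a=3.5978, h=4.8016
θ=172°:   candidates: C₊=(2.7400,4.8386) cross=23.971; C₋=(2.4723,-4.7609) cross=-23.971
θ=172°:   branch + wants cross > 0 → take C=(2.7400,4.8386) (cross=23.971)
θ=172°: ex = (C−B)/|BC| = (0.6217,0.7832); ey = (-0.7832,0.6217)
θ=172°: P = B + 3.00·ex + -1.90·ey = (2.3630,1.3077)
θ=196°: B = A + 1.00·(cos196°, sin196°) = (-0.9613, -0.2756)
θ=196°: |BD| = 4.9689
θ=196°: circle(B,6.00) ∩ circle(D,5.00): a=3.5913, h=4.8065
θ=196°:   candidates: C₊=(2.3579,4.7227) cross=23.883; C₋=(2.8912,-4.8755) cross=-23.883
θ=196°:   branch + wants cross > 0 → take C=(2.3579,4.7227) (cross=23.883)
θ=196°: ex = (C−B)/|BC| = (0.5532,0.8331); ey = (-0.8331,0.5532)
θ=196°: P = B + 3.00·ex + -1.90·ey = (2.2811,1.1724)

θ=4°: 4.28 1.43
θ=172°: 2.36 1.31
θ=196°: 2.28 1.17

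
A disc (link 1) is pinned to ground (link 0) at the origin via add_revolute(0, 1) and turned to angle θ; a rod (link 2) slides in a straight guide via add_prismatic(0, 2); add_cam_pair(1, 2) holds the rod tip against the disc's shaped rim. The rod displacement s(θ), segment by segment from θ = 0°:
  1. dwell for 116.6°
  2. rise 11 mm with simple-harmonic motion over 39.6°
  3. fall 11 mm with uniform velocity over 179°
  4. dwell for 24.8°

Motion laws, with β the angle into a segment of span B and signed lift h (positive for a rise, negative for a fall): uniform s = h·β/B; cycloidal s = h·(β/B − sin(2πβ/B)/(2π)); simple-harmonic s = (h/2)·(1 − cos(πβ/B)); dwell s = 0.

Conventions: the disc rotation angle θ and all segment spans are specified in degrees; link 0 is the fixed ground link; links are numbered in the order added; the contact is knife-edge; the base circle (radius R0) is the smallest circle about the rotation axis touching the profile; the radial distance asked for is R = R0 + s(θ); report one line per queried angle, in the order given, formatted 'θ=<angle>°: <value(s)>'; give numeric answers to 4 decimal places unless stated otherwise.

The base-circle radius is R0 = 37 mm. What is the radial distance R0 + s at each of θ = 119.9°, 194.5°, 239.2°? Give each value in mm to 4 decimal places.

segment 1 (0° to 116.6°, dwell): s unchanged at 0.0000
θ = 119.9° falls in segment 2 (116.6° to 156.2°, simple-harmonic, h = 11): β = 119.9 − 116.6 = 3.3°, B = 39.6°; Δs = 11/2·(1 − cos(π·0.0833)) = 0.1874; s = 0.0000 + 0.1874 = 0.1874
segment 2 (116.6° to 156.2°, simple-harmonic, h = 11) is passed completely: s = 0.0000 + (11) = 11.0000
θ = 194.5° falls in segment 3 (156.2° to 335.2°, uniform, h = -11): β = 194.5 − 156.2 = 38.3°, B = 179°; Δs = -11·38.3/179 = -2.3536; s = 11.0000 − 2.3536 = 8.6464
θ = 239.2° falls in segment 3 (156.2° to 335.2°, uniform, h = -11): β = 239.2 − 156.2 = 83°, B = 179°; Δs = -11·83/179 = -5.1006; s = 11.0000 − 5.1006 = 5.8994
θ=119.9°: R = R0 + s = 37 + 0.1874 = 37.1874
θ=194.5°: R = R0 + s = 37 + 8.6464 = 45.6464
θ=239.2°: R = R0 + s = 37 + 5.8994 = 42.8994

θ=119.9°: 37.1874
θ=194.5°: 45.6464
θ=239.2°: 42.8994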